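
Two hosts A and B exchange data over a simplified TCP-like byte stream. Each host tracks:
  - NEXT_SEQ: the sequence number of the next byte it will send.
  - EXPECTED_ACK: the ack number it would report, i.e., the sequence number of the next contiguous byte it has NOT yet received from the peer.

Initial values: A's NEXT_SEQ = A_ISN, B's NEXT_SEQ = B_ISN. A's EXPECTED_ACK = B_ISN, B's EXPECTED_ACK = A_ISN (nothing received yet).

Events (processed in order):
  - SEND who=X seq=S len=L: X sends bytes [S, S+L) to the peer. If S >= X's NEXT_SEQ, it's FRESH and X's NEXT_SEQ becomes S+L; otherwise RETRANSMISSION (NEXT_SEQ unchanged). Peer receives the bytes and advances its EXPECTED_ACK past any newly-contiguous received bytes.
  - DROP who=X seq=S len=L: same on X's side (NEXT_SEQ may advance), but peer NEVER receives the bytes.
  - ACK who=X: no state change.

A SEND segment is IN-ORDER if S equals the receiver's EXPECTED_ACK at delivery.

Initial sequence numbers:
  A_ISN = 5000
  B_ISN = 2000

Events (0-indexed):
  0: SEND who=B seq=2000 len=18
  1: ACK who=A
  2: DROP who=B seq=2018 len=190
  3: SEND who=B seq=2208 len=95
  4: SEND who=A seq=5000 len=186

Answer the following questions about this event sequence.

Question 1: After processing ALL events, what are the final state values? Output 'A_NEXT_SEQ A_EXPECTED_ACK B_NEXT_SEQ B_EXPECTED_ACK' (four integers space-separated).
Answer: 5186 2018 2303 5186

Derivation:
After event 0: A_seq=5000 A_ack=2018 B_seq=2018 B_ack=5000
After event 1: A_seq=5000 A_ack=2018 B_seq=2018 B_ack=5000
After event 2: A_seq=5000 A_ack=2018 B_seq=2208 B_ack=5000
After event 3: A_seq=5000 A_ack=2018 B_seq=2303 B_ack=5000
After event 4: A_seq=5186 A_ack=2018 B_seq=2303 B_ack=5186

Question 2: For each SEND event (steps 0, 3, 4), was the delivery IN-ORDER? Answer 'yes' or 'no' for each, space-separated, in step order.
Step 0: SEND seq=2000 -> in-order
Step 3: SEND seq=2208 -> out-of-order
Step 4: SEND seq=5000 -> in-order

Answer: yes no yes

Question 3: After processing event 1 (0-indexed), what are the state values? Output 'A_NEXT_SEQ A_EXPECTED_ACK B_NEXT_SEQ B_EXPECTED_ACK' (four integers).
After event 0: A_seq=5000 A_ack=2018 B_seq=2018 B_ack=5000
After event 1: A_seq=5000 A_ack=2018 B_seq=2018 B_ack=5000

5000 2018 2018 5000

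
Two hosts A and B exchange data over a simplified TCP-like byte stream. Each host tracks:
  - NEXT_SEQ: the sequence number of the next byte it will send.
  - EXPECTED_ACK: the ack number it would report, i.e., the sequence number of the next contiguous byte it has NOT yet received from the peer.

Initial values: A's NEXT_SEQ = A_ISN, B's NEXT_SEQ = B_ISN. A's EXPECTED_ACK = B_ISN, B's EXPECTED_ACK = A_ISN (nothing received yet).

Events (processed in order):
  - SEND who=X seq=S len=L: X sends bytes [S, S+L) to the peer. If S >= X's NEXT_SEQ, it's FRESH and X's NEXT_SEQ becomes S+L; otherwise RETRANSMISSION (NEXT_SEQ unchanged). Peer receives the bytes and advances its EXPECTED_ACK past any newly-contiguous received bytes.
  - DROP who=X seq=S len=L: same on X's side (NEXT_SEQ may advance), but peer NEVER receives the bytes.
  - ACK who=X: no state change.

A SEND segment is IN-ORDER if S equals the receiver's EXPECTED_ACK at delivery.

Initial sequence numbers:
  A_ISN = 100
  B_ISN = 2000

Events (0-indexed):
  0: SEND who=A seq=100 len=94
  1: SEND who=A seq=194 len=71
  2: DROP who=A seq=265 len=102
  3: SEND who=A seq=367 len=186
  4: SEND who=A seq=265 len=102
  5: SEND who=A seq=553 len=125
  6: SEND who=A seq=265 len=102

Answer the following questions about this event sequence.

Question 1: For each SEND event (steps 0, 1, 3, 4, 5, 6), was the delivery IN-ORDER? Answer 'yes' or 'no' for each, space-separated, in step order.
Answer: yes yes no yes yes no

Derivation:
Step 0: SEND seq=100 -> in-order
Step 1: SEND seq=194 -> in-order
Step 3: SEND seq=367 -> out-of-order
Step 4: SEND seq=265 -> in-order
Step 5: SEND seq=553 -> in-order
Step 6: SEND seq=265 -> out-of-order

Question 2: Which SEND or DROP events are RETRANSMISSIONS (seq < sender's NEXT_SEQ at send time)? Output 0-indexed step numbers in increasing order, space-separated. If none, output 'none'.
Answer: 4 6

Derivation:
Step 0: SEND seq=100 -> fresh
Step 1: SEND seq=194 -> fresh
Step 2: DROP seq=265 -> fresh
Step 3: SEND seq=367 -> fresh
Step 4: SEND seq=265 -> retransmit
Step 5: SEND seq=553 -> fresh
Step 6: SEND seq=265 -> retransmit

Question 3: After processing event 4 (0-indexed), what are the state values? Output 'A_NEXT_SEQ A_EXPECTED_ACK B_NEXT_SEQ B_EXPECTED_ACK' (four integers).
After event 0: A_seq=194 A_ack=2000 B_seq=2000 B_ack=194
After event 1: A_seq=265 A_ack=2000 B_seq=2000 B_ack=265
After event 2: A_seq=367 A_ack=2000 B_seq=2000 B_ack=265
After event 3: A_seq=553 A_ack=2000 B_seq=2000 B_ack=265
After event 4: A_seq=553 A_ack=2000 B_seq=2000 B_ack=553

553 2000 2000 553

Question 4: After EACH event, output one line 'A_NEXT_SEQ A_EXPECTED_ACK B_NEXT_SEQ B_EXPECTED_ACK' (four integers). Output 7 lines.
194 2000 2000 194
265 2000 2000 265
367 2000 2000 265
553 2000 2000 265
553 2000 2000 553
678 2000 2000 678
678 2000 2000 678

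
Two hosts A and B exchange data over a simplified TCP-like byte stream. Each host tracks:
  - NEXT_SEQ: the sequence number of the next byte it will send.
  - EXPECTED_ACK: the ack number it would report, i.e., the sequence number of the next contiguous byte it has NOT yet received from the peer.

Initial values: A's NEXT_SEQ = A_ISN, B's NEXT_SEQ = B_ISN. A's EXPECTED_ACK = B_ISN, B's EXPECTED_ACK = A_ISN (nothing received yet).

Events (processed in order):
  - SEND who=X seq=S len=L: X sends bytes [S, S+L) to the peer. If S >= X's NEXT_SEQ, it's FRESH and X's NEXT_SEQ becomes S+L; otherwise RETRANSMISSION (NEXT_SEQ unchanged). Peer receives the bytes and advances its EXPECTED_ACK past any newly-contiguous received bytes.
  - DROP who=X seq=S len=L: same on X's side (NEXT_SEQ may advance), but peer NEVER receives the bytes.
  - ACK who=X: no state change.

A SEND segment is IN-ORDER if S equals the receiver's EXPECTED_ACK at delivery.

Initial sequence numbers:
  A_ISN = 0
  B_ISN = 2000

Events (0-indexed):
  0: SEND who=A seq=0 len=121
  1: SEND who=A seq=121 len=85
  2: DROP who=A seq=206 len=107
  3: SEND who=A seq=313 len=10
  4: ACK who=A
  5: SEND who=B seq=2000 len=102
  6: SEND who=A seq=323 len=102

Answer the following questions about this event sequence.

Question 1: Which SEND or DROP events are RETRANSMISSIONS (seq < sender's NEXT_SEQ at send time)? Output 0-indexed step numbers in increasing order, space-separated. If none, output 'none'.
Answer: none

Derivation:
Step 0: SEND seq=0 -> fresh
Step 1: SEND seq=121 -> fresh
Step 2: DROP seq=206 -> fresh
Step 3: SEND seq=313 -> fresh
Step 5: SEND seq=2000 -> fresh
Step 6: SEND seq=323 -> fresh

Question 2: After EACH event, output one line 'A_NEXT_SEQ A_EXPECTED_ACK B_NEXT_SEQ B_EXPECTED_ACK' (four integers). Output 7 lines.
121 2000 2000 121
206 2000 2000 206
313 2000 2000 206
323 2000 2000 206
323 2000 2000 206
323 2102 2102 206
425 2102 2102 206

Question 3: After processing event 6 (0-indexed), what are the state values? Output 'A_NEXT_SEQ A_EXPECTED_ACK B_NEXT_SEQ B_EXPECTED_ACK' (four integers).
After event 0: A_seq=121 A_ack=2000 B_seq=2000 B_ack=121
After event 1: A_seq=206 A_ack=2000 B_seq=2000 B_ack=206
After event 2: A_seq=313 A_ack=2000 B_seq=2000 B_ack=206
After event 3: A_seq=323 A_ack=2000 B_seq=2000 B_ack=206
After event 4: A_seq=323 A_ack=2000 B_seq=2000 B_ack=206
After event 5: A_seq=323 A_ack=2102 B_seq=2102 B_ack=206
After event 6: A_seq=425 A_ack=2102 B_seq=2102 B_ack=206

425 2102 2102 206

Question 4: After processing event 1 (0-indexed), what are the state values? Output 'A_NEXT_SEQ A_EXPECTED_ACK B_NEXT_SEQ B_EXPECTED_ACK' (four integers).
After event 0: A_seq=121 A_ack=2000 B_seq=2000 B_ack=121
After event 1: A_seq=206 A_ack=2000 B_seq=2000 B_ack=206

206 2000 2000 206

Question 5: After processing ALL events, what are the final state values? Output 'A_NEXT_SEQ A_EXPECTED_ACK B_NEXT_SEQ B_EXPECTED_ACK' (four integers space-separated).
After event 0: A_seq=121 A_ack=2000 B_seq=2000 B_ack=121
After event 1: A_seq=206 A_ack=2000 B_seq=2000 B_ack=206
After event 2: A_seq=313 A_ack=2000 B_seq=2000 B_ack=206
After event 3: A_seq=323 A_ack=2000 B_seq=2000 B_ack=206
After event 4: A_seq=323 A_ack=2000 B_seq=2000 B_ack=206
After event 5: A_seq=323 A_ack=2102 B_seq=2102 B_ack=206
After event 6: A_seq=425 A_ack=2102 B_seq=2102 B_ack=206

Answer: 425 2102 2102 206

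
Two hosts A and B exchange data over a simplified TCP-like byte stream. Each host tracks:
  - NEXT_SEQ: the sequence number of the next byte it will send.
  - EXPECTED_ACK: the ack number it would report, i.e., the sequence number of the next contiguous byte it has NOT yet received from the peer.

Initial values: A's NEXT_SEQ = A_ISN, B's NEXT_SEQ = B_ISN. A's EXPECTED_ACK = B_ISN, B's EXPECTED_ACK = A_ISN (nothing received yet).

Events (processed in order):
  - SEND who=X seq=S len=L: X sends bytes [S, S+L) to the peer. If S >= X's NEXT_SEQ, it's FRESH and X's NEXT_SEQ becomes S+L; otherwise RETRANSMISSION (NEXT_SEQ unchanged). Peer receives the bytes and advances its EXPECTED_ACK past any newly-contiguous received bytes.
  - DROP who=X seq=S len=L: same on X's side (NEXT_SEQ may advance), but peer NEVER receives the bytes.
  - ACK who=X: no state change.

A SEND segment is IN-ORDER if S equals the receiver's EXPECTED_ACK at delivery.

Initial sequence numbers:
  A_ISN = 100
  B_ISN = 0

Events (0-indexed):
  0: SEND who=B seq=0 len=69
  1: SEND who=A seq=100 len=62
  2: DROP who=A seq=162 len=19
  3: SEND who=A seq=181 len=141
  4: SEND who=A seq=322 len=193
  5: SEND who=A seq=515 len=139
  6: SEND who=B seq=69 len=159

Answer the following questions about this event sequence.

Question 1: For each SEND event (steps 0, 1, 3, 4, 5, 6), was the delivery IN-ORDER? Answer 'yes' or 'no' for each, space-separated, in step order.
Step 0: SEND seq=0 -> in-order
Step 1: SEND seq=100 -> in-order
Step 3: SEND seq=181 -> out-of-order
Step 4: SEND seq=322 -> out-of-order
Step 5: SEND seq=515 -> out-of-order
Step 6: SEND seq=69 -> in-order

Answer: yes yes no no no yes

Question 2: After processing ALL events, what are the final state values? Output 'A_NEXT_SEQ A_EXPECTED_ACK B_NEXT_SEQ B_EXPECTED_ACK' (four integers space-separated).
After event 0: A_seq=100 A_ack=69 B_seq=69 B_ack=100
After event 1: A_seq=162 A_ack=69 B_seq=69 B_ack=162
After event 2: A_seq=181 A_ack=69 B_seq=69 B_ack=162
After event 3: A_seq=322 A_ack=69 B_seq=69 B_ack=162
After event 4: A_seq=515 A_ack=69 B_seq=69 B_ack=162
After event 5: A_seq=654 A_ack=69 B_seq=69 B_ack=162
After event 6: A_seq=654 A_ack=228 B_seq=228 B_ack=162

Answer: 654 228 228 162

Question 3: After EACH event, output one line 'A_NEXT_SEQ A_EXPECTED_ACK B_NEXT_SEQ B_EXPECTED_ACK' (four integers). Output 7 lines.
100 69 69 100
162 69 69 162
181 69 69 162
322 69 69 162
515 69 69 162
654 69 69 162
654 228 228 162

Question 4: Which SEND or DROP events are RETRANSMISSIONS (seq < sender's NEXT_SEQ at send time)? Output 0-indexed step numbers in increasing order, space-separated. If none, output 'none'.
Answer: none

Derivation:
Step 0: SEND seq=0 -> fresh
Step 1: SEND seq=100 -> fresh
Step 2: DROP seq=162 -> fresh
Step 3: SEND seq=181 -> fresh
Step 4: SEND seq=322 -> fresh
Step 5: SEND seq=515 -> fresh
Step 6: SEND seq=69 -> fresh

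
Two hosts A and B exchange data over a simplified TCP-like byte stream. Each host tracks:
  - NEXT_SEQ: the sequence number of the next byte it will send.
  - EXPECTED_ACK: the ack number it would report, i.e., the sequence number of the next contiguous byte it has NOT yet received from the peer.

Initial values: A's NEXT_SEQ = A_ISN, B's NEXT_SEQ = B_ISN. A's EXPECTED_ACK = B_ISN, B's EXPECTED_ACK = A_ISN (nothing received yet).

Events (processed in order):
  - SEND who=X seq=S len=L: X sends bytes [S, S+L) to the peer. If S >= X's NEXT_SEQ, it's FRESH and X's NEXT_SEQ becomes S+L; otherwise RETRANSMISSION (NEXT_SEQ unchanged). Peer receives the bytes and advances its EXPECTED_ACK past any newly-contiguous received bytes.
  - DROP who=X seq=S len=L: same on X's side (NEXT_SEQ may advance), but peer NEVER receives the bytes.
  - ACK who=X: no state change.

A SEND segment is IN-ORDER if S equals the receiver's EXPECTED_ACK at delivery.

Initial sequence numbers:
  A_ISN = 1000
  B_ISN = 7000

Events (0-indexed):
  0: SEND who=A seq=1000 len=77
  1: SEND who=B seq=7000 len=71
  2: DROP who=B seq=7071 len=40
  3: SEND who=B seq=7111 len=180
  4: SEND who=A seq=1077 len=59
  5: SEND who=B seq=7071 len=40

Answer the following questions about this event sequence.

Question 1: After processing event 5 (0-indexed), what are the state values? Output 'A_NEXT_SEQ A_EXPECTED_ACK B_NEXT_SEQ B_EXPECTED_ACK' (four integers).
After event 0: A_seq=1077 A_ack=7000 B_seq=7000 B_ack=1077
After event 1: A_seq=1077 A_ack=7071 B_seq=7071 B_ack=1077
After event 2: A_seq=1077 A_ack=7071 B_seq=7111 B_ack=1077
After event 3: A_seq=1077 A_ack=7071 B_seq=7291 B_ack=1077
After event 4: A_seq=1136 A_ack=7071 B_seq=7291 B_ack=1136
After event 5: A_seq=1136 A_ack=7291 B_seq=7291 B_ack=1136

1136 7291 7291 1136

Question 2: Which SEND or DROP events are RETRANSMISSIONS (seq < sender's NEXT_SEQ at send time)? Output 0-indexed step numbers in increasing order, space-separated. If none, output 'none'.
Step 0: SEND seq=1000 -> fresh
Step 1: SEND seq=7000 -> fresh
Step 2: DROP seq=7071 -> fresh
Step 3: SEND seq=7111 -> fresh
Step 4: SEND seq=1077 -> fresh
Step 5: SEND seq=7071 -> retransmit

Answer: 5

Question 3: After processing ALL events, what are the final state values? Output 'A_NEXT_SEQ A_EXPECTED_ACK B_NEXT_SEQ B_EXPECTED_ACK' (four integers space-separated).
After event 0: A_seq=1077 A_ack=7000 B_seq=7000 B_ack=1077
After event 1: A_seq=1077 A_ack=7071 B_seq=7071 B_ack=1077
After event 2: A_seq=1077 A_ack=7071 B_seq=7111 B_ack=1077
After event 3: A_seq=1077 A_ack=7071 B_seq=7291 B_ack=1077
After event 4: A_seq=1136 A_ack=7071 B_seq=7291 B_ack=1136
After event 5: A_seq=1136 A_ack=7291 B_seq=7291 B_ack=1136

Answer: 1136 7291 7291 1136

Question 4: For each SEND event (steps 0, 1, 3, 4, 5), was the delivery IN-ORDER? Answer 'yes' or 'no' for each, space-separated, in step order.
Step 0: SEND seq=1000 -> in-order
Step 1: SEND seq=7000 -> in-order
Step 3: SEND seq=7111 -> out-of-order
Step 4: SEND seq=1077 -> in-order
Step 5: SEND seq=7071 -> in-order

Answer: yes yes no yes yes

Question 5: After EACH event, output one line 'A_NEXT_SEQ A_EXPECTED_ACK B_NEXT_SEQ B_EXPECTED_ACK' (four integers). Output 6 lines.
1077 7000 7000 1077
1077 7071 7071 1077
1077 7071 7111 1077
1077 7071 7291 1077
1136 7071 7291 1136
1136 7291 7291 1136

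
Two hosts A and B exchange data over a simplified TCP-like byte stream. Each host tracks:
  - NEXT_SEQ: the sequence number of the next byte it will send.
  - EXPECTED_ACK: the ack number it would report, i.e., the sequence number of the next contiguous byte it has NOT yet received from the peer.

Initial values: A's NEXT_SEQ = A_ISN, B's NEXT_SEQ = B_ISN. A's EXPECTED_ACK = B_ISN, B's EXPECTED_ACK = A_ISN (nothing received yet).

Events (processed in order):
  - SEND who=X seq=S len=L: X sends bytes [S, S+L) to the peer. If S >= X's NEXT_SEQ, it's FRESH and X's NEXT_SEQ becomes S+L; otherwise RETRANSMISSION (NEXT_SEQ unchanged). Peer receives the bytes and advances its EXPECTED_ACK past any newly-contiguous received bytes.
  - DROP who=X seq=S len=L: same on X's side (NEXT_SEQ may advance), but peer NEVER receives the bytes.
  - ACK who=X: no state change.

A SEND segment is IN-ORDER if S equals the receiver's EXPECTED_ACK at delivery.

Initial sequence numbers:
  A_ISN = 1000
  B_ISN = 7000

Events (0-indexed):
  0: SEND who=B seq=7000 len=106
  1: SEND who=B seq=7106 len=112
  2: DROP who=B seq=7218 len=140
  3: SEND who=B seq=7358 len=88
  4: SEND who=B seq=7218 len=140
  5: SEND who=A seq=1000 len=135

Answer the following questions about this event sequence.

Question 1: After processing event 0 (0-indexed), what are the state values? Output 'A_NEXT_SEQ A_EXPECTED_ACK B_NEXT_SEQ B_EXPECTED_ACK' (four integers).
After event 0: A_seq=1000 A_ack=7106 B_seq=7106 B_ack=1000

1000 7106 7106 1000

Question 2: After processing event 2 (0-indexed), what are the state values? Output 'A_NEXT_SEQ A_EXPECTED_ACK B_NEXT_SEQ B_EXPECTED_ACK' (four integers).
After event 0: A_seq=1000 A_ack=7106 B_seq=7106 B_ack=1000
After event 1: A_seq=1000 A_ack=7218 B_seq=7218 B_ack=1000
After event 2: A_seq=1000 A_ack=7218 B_seq=7358 B_ack=1000

1000 7218 7358 1000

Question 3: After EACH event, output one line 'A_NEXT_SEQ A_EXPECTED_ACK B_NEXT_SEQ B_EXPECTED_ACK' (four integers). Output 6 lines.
1000 7106 7106 1000
1000 7218 7218 1000
1000 7218 7358 1000
1000 7218 7446 1000
1000 7446 7446 1000
1135 7446 7446 1135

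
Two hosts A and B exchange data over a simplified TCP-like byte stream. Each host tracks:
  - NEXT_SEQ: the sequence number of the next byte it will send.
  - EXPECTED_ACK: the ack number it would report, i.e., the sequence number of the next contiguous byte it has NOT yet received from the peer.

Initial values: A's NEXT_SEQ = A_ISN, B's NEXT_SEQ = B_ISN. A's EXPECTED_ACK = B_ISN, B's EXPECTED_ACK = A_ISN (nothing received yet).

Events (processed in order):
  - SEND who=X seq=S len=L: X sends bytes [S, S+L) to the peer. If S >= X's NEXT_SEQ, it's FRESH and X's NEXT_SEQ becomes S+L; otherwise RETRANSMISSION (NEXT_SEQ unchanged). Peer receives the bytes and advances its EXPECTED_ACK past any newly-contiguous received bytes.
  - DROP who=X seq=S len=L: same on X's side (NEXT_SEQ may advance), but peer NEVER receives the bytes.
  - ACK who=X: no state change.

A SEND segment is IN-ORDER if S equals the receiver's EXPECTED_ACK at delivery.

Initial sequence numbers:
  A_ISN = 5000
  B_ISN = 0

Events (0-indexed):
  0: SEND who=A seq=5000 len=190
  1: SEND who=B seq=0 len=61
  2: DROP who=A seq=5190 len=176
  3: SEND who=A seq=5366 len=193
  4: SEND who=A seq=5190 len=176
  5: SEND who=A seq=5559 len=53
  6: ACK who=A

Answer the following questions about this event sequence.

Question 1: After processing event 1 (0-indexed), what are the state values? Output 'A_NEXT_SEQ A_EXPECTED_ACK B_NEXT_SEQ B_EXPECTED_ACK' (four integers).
After event 0: A_seq=5190 A_ack=0 B_seq=0 B_ack=5190
After event 1: A_seq=5190 A_ack=61 B_seq=61 B_ack=5190

5190 61 61 5190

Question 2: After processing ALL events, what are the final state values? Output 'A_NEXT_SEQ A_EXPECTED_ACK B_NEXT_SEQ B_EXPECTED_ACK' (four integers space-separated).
After event 0: A_seq=5190 A_ack=0 B_seq=0 B_ack=5190
After event 1: A_seq=5190 A_ack=61 B_seq=61 B_ack=5190
After event 2: A_seq=5366 A_ack=61 B_seq=61 B_ack=5190
After event 3: A_seq=5559 A_ack=61 B_seq=61 B_ack=5190
After event 4: A_seq=5559 A_ack=61 B_seq=61 B_ack=5559
After event 5: A_seq=5612 A_ack=61 B_seq=61 B_ack=5612
After event 6: A_seq=5612 A_ack=61 B_seq=61 B_ack=5612

Answer: 5612 61 61 5612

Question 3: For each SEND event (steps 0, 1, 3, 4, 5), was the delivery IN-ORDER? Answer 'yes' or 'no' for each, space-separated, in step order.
Step 0: SEND seq=5000 -> in-order
Step 1: SEND seq=0 -> in-order
Step 3: SEND seq=5366 -> out-of-order
Step 4: SEND seq=5190 -> in-order
Step 5: SEND seq=5559 -> in-order

Answer: yes yes no yes yes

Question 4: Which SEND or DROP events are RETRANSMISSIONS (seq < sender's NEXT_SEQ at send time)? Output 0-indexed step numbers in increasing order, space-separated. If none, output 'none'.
Step 0: SEND seq=5000 -> fresh
Step 1: SEND seq=0 -> fresh
Step 2: DROP seq=5190 -> fresh
Step 3: SEND seq=5366 -> fresh
Step 4: SEND seq=5190 -> retransmit
Step 5: SEND seq=5559 -> fresh

Answer: 4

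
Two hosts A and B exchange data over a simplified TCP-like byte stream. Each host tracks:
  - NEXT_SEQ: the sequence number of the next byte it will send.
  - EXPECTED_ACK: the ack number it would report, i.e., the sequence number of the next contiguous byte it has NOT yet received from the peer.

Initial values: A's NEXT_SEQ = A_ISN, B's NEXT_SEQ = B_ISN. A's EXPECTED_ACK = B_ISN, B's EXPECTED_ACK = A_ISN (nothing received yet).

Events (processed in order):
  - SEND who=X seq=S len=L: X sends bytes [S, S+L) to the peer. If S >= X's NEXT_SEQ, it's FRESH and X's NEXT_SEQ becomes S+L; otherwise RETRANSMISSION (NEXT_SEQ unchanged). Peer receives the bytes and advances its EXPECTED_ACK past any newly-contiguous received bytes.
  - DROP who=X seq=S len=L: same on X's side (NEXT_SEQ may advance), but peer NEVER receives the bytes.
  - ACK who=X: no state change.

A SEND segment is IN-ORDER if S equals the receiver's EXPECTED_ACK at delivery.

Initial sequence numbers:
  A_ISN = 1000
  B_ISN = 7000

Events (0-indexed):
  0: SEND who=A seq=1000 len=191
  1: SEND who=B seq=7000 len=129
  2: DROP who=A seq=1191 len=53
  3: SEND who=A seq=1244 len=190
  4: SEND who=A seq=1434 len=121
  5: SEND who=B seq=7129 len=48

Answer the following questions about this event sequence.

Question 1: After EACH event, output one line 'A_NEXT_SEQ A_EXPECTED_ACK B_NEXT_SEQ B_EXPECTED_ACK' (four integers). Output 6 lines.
1191 7000 7000 1191
1191 7129 7129 1191
1244 7129 7129 1191
1434 7129 7129 1191
1555 7129 7129 1191
1555 7177 7177 1191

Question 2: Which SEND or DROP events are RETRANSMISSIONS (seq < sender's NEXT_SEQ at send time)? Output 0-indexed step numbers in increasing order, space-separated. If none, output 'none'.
Answer: none

Derivation:
Step 0: SEND seq=1000 -> fresh
Step 1: SEND seq=7000 -> fresh
Step 2: DROP seq=1191 -> fresh
Step 3: SEND seq=1244 -> fresh
Step 4: SEND seq=1434 -> fresh
Step 5: SEND seq=7129 -> fresh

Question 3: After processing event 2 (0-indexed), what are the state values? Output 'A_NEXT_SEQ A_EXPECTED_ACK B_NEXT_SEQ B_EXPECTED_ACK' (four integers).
After event 0: A_seq=1191 A_ack=7000 B_seq=7000 B_ack=1191
After event 1: A_seq=1191 A_ack=7129 B_seq=7129 B_ack=1191
After event 2: A_seq=1244 A_ack=7129 B_seq=7129 B_ack=1191

1244 7129 7129 1191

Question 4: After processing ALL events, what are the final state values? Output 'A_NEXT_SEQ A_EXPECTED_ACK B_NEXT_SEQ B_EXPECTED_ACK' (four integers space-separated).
Answer: 1555 7177 7177 1191

Derivation:
After event 0: A_seq=1191 A_ack=7000 B_seq=7000 B_ack=1191
After event 1: A_seq=1191 A_ack=7129 B_seq=7129 B_ack=1191
After event 2: A_seq=1244 A_ack=7129 B_seq=7129 B_ack=1191
After event 3: A_seq=1434 A_ack=7129 B_seq=7129 B_ack=1191
After event 4: A_seq=1555 A_ack=7129 B_seq=7129 B_ack=1191
After event 5: A_seq=1555 A_ack=7177 B_seq=7177 B_ack=1191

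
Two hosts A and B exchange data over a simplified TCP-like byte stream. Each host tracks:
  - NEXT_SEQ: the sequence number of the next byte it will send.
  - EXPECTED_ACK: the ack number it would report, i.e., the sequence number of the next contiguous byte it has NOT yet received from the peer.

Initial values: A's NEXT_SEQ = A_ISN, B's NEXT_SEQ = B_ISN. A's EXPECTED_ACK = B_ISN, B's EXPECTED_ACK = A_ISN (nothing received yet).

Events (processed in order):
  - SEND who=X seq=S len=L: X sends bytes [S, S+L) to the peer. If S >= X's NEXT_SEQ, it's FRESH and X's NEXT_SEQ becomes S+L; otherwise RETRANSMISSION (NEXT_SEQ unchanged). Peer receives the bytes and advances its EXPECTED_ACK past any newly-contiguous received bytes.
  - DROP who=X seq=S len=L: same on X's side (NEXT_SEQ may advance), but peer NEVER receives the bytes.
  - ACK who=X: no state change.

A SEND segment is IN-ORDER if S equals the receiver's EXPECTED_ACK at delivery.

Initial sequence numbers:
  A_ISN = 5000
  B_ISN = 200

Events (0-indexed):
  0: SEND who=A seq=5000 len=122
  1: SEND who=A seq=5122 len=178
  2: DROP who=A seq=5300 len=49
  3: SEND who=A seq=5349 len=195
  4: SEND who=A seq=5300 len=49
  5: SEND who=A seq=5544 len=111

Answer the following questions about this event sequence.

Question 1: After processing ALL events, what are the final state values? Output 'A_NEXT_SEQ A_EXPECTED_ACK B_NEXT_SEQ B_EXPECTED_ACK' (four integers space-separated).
Answer: 5655 200 200 5655

Derivation:
After event 0: A_seq=5122 A_ack=200 B_seq=200 B_ack=5122
After event 1: A_seq=5300 A_ack=200 B_seq=200 B_ack=5300
After event 2: A_seq=5349 A_ack=200 B_seq=200 B_ack=5300
After event 3: A_seq=5544 A_ack=200 B_seq=200 B_ack=5300
After event 4: A_seq=5544 A_ack=200 B_seq=200 B_ack=5544
After event 5: A_seq=5655 A_ack=200 B_seq=200 B_ack=5655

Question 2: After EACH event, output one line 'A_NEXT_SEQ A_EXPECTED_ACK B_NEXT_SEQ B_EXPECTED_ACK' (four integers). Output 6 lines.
5122 200 200 5122
5300 200 200 5300
5349 200 200 5300
5544 200 200 5300
5544 200 200 5544
5655 200 200 5655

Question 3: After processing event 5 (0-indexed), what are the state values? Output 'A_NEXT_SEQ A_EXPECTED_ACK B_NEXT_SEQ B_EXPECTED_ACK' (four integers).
After event 0: A_seq=5122 A_ack=200 B_seq=200 B_ack=5122
After event 1: A_seq=5300 A_ack=200 B_seq=200 B_ack=5300
After event 2: A_seq=5349 A_ack=200 B_seq=200 B_ack=5300
After event 3: A_seq=5544 A_ack=200 B_seq=200 B_ack=5300
After event 4: A_seq=5544 A_ack=200 B_seq=200 B_ack=5544
After event 5: A_seq=5655 A_ack=200 B_seq=200 B_ack=5655

5655 200 200 5655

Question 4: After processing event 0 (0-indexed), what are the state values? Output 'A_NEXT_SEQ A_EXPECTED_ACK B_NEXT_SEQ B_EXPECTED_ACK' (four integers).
After event 0: A_seq=5122 A_ack=200 B_seq=200 B_ack=5122

5122 200 200 5122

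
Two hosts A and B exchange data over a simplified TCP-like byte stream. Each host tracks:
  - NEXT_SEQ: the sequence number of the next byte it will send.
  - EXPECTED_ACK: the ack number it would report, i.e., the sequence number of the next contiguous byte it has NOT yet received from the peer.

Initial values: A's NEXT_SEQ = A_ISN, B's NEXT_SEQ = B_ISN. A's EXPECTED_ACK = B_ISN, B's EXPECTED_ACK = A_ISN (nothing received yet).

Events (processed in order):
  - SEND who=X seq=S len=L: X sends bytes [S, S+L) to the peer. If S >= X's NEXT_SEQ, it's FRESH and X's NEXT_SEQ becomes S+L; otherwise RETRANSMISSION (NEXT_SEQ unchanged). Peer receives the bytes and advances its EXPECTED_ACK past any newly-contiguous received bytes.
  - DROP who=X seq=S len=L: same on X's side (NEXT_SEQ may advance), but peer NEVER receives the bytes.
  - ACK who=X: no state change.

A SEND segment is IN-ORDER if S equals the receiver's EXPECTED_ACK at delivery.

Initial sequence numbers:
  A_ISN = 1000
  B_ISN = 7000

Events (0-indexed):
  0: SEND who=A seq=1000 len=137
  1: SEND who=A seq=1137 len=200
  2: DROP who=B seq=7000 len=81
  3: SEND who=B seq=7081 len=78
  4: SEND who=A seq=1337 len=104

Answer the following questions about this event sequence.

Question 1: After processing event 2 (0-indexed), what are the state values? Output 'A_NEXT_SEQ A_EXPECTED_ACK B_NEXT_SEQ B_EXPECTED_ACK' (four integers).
After event 0: A_seq=1137 A_ack=7000 B_seq=7000 B_ack=1137
After event 1: A_seq=1337 A_ack=7000 B_seq=7000 B_ack=1337
After event 2: A_seq=1337 A_ack=7000 B_seq=7081 B_ack=1337

1337 7000 7081 1337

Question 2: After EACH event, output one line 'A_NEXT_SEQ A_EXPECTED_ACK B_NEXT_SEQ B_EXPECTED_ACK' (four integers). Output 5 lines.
1137 7000 7000 1137
1337 7000 7000 1337
1337 7000 7081 1337
1337 7000 7159 1337
1441 7000 7159 1441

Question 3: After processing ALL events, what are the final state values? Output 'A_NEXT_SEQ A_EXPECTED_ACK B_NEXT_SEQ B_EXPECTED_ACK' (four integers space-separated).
After event 0: A_seq=1137 A_ack=7000 B_seq=7000 B_ack=1137
After event 1: A_seq=1337 A_ack=7000 B_seq=7000 B_ack=1337
After event 2: A_seq=1337 A_ack=7000 B_seq=7081 B_ack=1337
After event 3: A_seq=1337 A_ack=7000 B_seq=7159 B_ack=1337
After event 4: A_seq=1441 A_ack=7000 B_seq=7159 B_ack=1441

Answer: 1441 7000 7159 1441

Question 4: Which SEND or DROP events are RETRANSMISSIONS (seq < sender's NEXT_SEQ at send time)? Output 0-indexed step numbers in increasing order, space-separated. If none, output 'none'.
Step 0: SEND seq=1000 -> fresh
Step 1: SEND seq=1137 -> fresh
Step 2: DROP seq=7000 -> fresh
Step 3: SEND seq=7081 -> fresh
Step 4: SEND seq=1337 -> fresh

Answer: none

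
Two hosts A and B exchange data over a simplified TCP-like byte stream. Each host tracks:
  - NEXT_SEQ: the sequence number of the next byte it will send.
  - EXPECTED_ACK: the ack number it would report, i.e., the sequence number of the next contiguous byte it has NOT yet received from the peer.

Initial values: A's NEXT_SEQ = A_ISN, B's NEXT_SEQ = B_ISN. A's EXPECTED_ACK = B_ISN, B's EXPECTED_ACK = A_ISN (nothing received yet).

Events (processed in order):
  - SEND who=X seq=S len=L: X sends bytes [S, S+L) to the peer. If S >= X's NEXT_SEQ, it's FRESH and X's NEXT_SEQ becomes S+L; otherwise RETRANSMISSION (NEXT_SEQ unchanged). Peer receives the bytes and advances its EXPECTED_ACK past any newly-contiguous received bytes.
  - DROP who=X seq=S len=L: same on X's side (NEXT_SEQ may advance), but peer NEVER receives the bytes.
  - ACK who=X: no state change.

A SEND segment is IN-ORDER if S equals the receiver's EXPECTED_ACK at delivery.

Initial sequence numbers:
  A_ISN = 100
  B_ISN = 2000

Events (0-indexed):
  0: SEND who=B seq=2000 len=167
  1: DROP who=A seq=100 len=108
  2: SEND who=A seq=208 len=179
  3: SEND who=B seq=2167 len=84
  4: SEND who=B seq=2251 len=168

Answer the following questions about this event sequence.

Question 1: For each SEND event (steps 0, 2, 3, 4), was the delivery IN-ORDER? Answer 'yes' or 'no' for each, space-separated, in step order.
Step 0: SEND seq=2000 -> in-order
Step 2: SEND seq=208 -> out-of-order
Step 3: SEND seq=2167 -> in-order
Step 4: SEND seq=2251 -> in-order

Answer: yes no yes yes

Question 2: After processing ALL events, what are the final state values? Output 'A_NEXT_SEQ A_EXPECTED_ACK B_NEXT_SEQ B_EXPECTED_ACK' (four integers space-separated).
After event 0: A_seq=100 A_ack=2167 B_seq=2167 B_ack=100
After event 1: A_seq=208 A_ack=2167 B_seq=2167 B_ack=100
After event 2: A_seq=387 A_ack=2167 B_seq=2167 B_ack=100
After event 3: A_seq=387 A_ack=2251 B_seq=2251 B_ack=100
After event 4: A_seq=387 A_ack=2419 B_seq=2419 B_ack=100

Answer: 387 2419 2419 100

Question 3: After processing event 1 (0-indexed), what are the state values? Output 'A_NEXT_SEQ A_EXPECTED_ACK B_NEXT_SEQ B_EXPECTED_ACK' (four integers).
After event 0: A_seq=100 A_ack=2167 B_seq=2167 B_ack=100
After event 1: A_seq=208 A_ack=2167 B_seq=2167 B_ack=100

208 2167 2167 100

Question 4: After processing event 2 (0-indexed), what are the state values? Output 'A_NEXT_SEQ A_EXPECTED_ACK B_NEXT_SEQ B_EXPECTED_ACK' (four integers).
After event 0: A_seq=100 A_ack=2167 B_seq=2167 B_ack=100
After event 1: A_seq=208 A_ack=2167 B_seq=2167 B_ack=100
After event 2: A_seq=387 A_ack=2167 B_seq=2167 B_ack=100

387 2167 2167 100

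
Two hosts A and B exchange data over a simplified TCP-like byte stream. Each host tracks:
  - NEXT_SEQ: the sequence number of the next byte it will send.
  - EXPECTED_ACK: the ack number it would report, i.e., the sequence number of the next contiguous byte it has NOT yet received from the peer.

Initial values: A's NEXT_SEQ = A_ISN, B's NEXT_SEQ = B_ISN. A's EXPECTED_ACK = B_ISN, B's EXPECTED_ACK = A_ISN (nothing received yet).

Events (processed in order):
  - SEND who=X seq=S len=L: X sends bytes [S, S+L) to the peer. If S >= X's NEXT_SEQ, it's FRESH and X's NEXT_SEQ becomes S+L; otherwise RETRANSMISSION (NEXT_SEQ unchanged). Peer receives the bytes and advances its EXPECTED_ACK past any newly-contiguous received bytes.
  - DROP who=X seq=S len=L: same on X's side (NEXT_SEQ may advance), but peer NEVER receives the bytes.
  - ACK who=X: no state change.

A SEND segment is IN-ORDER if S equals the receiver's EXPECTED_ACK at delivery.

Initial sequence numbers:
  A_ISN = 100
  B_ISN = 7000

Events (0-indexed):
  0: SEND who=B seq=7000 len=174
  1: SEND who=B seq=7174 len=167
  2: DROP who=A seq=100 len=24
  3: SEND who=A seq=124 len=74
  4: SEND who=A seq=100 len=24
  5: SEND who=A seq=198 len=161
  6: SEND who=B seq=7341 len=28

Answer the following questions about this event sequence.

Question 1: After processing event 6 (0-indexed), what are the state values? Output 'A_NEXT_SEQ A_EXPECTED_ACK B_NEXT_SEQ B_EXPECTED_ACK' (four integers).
After event 0: A_seq=100 A_ack=7174 B_seq=7174 B_ack=100
After event 1: A_seq=100 A_ack=7341 B_seq=7341 B_ack=100
After event 2: A_seq=124 A_ack=7341 B_seq=7341 B_ack=100
After event 3: A_seq=198 A_ack=7341 B_seq=7341 B_ack=100
After event 4: A_seq=198 A_ack=7341 B_seq=7341 B_ack=198
After event 5: A_seq=359 A_ack=7341 B_seq=7341 B_ack=359
After event 6: A_seq=359 A_ack=7369 B_seq=7369 B_ack=359

359 7369 7369 359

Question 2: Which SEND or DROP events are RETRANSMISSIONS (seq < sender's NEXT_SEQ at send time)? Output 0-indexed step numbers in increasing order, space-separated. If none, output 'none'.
Answer: 4

Derivation:
Step 0: SEND seq=7000 -> fresh
Step 1: SEND seq=7174 -> fresh
Step 2: DROP seq=100 -> fresh
Step 3: SEND seq=124 -> fresh
Step 4: SEND seq=100 -> retransmit
Step 5: SEND seq=198 -> fresh
Step 6: SEND seq=7341 -> fresh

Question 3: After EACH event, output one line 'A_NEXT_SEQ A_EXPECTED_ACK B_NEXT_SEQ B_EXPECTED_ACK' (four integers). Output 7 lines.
100 7174 7174 100
100 7341 7341 100
124 7341 7341 100
198 7341 7341 100
198 7341 7341 198
359 7341 7341 359
359 7369 7369 359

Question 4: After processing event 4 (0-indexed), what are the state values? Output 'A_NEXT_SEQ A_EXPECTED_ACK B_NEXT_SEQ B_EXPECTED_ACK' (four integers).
After event 0: A_seq=100 A_ack=7174 B_seq=7174 B_ack=100
After event 1: A_seq=100 A_ack=7341 B_seq=7341 B_ack=100
After event 2: A_seq=124 A_ack=7341 B_seq=7341 B_ack=100
After event 3: A_seq=198 A_ack=7341 B_seq=7341 B_ack=100
After event 4: A_seq=198 A_ack=7341 B_seq=7341 B_ack=198

198 7341 7341 198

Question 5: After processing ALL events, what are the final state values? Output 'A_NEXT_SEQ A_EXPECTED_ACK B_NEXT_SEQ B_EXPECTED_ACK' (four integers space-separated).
Answer: 359 7369 7369 359

Derivation:
After event 0: A_seq=100 A_ack=7174 B_seq=7174 B_ack=100
After event 1: A_seq=100 A_ack=7341 B_seq=7341 B_ack=100
After event 2: A_seq=124 A_ack=7341 B_seq=7341 B_ack=100
After event 3: A_seq=198 A_ack=7341 B_seq=7341 B_ack=100
After event 4: A_seq=198 A_ack=7341 B_seq=7341 B_ack=198
After event 5: A_seq=359 A_ack=7341 B_seq=7341 B_ack=359
After event 6: A_seq=359 A_ack=7369 B_seq=7369 B_ack=359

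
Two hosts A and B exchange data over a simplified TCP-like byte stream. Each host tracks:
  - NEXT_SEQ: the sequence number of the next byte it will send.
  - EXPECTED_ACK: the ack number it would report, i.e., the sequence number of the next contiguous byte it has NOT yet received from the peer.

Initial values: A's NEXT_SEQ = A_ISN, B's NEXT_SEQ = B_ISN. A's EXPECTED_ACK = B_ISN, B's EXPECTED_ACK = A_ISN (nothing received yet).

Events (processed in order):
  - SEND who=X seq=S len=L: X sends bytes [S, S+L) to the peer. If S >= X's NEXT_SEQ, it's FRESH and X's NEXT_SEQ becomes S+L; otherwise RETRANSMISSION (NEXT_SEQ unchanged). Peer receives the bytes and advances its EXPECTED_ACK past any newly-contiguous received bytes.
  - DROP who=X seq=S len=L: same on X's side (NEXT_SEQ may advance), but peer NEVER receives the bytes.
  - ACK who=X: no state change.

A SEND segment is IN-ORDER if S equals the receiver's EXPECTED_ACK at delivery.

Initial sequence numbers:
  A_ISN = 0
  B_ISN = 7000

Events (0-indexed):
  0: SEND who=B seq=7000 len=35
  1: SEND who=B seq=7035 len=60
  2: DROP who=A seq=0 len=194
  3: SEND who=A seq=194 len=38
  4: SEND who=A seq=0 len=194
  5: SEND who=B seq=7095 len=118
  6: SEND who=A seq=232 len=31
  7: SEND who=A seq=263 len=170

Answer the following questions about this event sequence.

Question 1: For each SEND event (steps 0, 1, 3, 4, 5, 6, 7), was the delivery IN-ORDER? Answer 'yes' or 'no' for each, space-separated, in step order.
Answer: yes yes no yes yes yes yes

Derivation:
Step 0: SEND seq=7000 -> in-order
Step 1: SEND seq=7035 -> in-order
Step 3: SEND seq=194 -> out-of-order
Step 4: SEND seq=0 -> in-order
Step 5: SEND seq=7095 -> in-order
Step 6: SEND seq=232 -> in-order
Step 7: SEND seq=263 -> in-order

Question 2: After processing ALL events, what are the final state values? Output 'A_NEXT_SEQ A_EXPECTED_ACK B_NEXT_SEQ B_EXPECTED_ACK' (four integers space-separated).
Answer: 433 7213 7213 433

Derivation:
After event 0: A_seq=0 A_ack=7035 B_seq=7035 B_ack=0
After event 1: A_seq=0 A_ack=7095 B_seq=7095 B_ack=0
After event 2: A_seq=194 A_ack=7095 B_seq=7095 B_ack=0
After event 3: A_seq=232 A_ack=7095 B_seq=7095 B_ack=0
After event 4: A_seq=232 A_ack=7095 B_seq=7095 B_ack=232
After event 5: A_seq=232 A_ack=7213 B_seq=7213 B_ack=232
After event 6: A_seq=263 A_ack=7213 B_seq=7213 B_ack=263
After event 7: A_seq=433 A_ack=7213 B_seq=7213 B_ack=433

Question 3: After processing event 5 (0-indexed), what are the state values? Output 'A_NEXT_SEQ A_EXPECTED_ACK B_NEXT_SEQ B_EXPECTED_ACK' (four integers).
After event 0: A_seq=0 A_ack=7035 B_seq=7035 B_ack=0
After event 1: A_seq=0 A_ack=7095 B_seq=7095 B_ack=0
After event 2: A_seq=194 A_ack=7095 B_seq=7095 B_ack=0
After event 3: A_seq=232 A_ack=7095 B_seq=7095 B_ack=0
After event 4: A_seq=232 A_ack=7095 B_seq=7095 B_ack=232
After event 5: A_seq=232 A_ack=7213 B_seq=7213 B_ack=232

232 7213 7213 232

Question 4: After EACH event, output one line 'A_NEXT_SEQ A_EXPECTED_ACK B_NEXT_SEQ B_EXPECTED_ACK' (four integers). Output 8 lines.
0 7035 7035 0
0 7095 7095 0
194 7095 7095 0
232 7095 7095 0
232 7095 7095 232
232 7213 7213 232
263 7213 7213 263
433 7213 7213 433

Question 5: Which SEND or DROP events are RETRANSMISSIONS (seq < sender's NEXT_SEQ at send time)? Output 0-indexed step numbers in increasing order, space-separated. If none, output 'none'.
Step 0: SEND seq=7000 -> fresh
Step 1: SEND seq=7035 -> fresh
Step 2: DROP seq=0 -> fresh
Step 3: SEND seq=194 -> fresh
Step 4: SEND seq=0 -> retransmit
Step 5: SEND seq=7095 -> fresh
Step 6: SEND seq=232 -> fresh
Step 7: SEND seq=263 -> fresh

Answer: 4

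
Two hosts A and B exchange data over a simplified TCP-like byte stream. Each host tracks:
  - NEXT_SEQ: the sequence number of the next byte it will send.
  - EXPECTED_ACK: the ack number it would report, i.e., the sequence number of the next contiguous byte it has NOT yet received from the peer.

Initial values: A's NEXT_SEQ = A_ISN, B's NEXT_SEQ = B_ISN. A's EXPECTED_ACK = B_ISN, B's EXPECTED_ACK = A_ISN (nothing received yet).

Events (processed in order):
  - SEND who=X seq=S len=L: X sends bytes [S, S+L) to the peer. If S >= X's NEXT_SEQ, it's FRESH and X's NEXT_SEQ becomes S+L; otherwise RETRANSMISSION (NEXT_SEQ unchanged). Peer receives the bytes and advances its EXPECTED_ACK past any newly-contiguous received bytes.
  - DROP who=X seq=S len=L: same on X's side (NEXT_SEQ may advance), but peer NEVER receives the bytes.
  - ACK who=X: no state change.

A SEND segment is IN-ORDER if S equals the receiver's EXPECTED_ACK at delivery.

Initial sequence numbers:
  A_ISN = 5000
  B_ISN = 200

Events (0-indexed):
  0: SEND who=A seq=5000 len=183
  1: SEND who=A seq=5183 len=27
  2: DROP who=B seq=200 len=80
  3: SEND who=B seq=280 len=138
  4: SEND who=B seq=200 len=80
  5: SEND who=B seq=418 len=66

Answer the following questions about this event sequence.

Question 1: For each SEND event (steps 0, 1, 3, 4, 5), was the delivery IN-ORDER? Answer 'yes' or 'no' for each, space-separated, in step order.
Answer: yes yes no yes yes

Derivation:
Step 0: SEND seq=5000 -> in-order
Step 1: SEND seq=5183 -> in-order
Step 3: SEND seq=280 -> out-of-order
Step 4: SEND seq=200 -> in-order
Step 5: SEND seq=418 -> in-order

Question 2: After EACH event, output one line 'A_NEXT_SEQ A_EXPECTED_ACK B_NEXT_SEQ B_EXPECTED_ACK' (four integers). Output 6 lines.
5183 200 200 5183
5210 200 200 5210
5210 200 280 5210
5210 200 418 5210
5210 418 418 5210
5210 484 484 5210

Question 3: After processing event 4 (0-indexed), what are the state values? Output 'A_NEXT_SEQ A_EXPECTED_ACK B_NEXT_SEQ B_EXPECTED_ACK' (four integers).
After event 0: A_seq=5183 A_ack=200 B_seq=200 B_ack=5183
After event 1: A_seq=5210 A_ack=200 B_seq=200 B_ack=5210
After event 2: A_seq=5210 A_ack=200 B_seq=280 B_ack=5210
After event 3: A_seq=5210 A_ack=200 B_seq=418 B_ack=5210
After event 4: A_seq=5210 A_ack=418 B_seq=418 B_ack=5210

5210 418 418 5210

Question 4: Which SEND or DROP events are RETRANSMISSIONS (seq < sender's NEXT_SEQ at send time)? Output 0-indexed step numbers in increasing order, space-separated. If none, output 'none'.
Step 0: SEND seq=5000 -> fresh
Step 1: SEND seq=5183 -> fresh
Step 2: DROP seq=200 -> fresh
Step 3: SEND seq=280 -> fresh
Step 4: SEND seq=200 -> retransmit
Step 5: SEND seq=418 -> fresh

Answer: 4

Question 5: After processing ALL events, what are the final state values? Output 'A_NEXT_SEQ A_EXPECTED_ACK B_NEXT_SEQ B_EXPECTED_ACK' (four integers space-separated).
Answer: 5210 484 484 5210

Derivation:
After event 0: A_seq=5183 A_ack=200 B_seq=200 B_ack=5183
After event 1: A_seq=5210 A_ack=200 B_seq=200 B_ack=5210
After event 2: A_seq=5210 A_ack=200 B_seq=280 B_ack=5210
After event 3: A_seq=5210 A_ack=200 B_seq=418 B_ack=5210
After event 4: A_seq=5210 A_ack=418 B_seq=418 B_ack=5210
After event 5: A_seq=5210 A_ack=484 B_seq=484 B_ack=5210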